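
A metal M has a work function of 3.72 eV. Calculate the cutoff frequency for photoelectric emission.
8.9949e+14 Hz

The threshold frequency is when the photon energy equals the work function:
hf₀ = φ

Solving for f₀:
f₀ = φ/h = (3.72 eV × 1.602×10⁻¹⁹ J/eV) / (6.626×10⁻³⁴ J·s)
f₀ = 8.9949e+14 Hz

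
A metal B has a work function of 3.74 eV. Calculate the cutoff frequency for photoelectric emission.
9.0433e+14 Hz

The threshold frequency is when the photon energy equals the work function:
hf₀ = φ

Solving for f₀:
f₀ = φ/h = (3.74 eV × 1.602×10⁻¹⁹ J/eV) / (6.626×10⁻³⁴ J·s)
f₀ = 9.0433e+14 Hz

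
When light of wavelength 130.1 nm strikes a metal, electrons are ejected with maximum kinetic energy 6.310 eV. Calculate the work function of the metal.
3.22 eV

From Einstein's photoelectric equation: KE_max = hf - φ = hc/λ - φ

Rearranging for φ:
φ = hc/λ - KE_max

Calculate photon energy:
E_photon = hc/λ = 9.5299 eV

Therefore:
φ = 9.5299 - 6.310 = 3.22 eV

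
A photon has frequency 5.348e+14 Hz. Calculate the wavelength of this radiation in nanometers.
560.57 nm

Using the wave equation: c = fλ

Solving for wavelength:
λ = c/f = (3×10⁸ m/s) / (5.348e+14 Hz)
λ = 560.57 nm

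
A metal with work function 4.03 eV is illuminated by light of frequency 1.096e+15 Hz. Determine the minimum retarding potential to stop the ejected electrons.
0.5027 V

The stopping potential V_s satisfies: eV_s = KE_max

First, find KE_max using Einstein's equation:
E_photon = hf = (6.626×10⁻³⁴ J·s)(1.096e+15 Hz) = 4.5327 eV
KE_max = E_photon - φ = 4.5327 - 4.03 = 0.5027 eV

Since eV_s = KE_max:
V_s = KE_max/e = 0.5027 V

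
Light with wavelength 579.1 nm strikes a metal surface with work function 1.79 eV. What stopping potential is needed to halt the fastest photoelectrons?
0.3510 V

The stopping potential V_s satisfies: eV_s = KE_max

First, find KE_max using Einstein's equation:
E_photon = hc/λ = 2.1410 eV
KE_max = E_photon - φ = 2.1410 - 1.79 = 0.3510 eV

Since eV_s = KE_max:
V_s = KE_max/e = 0.3510 V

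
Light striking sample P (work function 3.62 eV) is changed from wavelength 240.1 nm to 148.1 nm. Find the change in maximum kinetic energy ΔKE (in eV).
3.2078 eV

Using Einstein's equation: KE_max = hc/λ - φ

For λ₁ = 240.1 nm:
KE₁ = hc/λ₁ - φ = 5.1639 - 3.62 = 1.5439 eV

For λ₂ = 148.1 nm:
KE₂ = hc/λ₂ - φ = 8.3717 - 3.62 = 4.7517 eV

Change in KE:
ΔKE = KE₂ - KE₁ = 4.7517 - 1.5439 = 3.2078 eV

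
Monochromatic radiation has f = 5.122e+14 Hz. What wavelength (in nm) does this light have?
585.30 nm

Using the wave equation: c = fλ

Solving for wavelength:
λ = c/f = (3×10⁸ m/s) / (5.122e+14 Hz)
λ = 585.30 nm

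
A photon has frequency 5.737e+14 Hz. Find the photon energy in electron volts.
2.3726 eV

Using E = hf:

E = hf = (6.626×10⁻³⁴ J·s)(5.737e+14 Hz)
E = 2.3726 eV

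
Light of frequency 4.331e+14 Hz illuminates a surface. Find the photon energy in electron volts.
1.7912 eV

Using E = hf:

E = hf = (6.626×10⁻³⁴ J·s)(4.331e+14 Hz)
E = 1.7912 eV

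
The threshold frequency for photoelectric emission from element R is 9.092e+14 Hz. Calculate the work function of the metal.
3.76 eV

At the threshold frequency, photon energy equals work function:
φ = hf₀

Calculating:
φ = (6.626×10⁻³⁴ J·s)(9.092e+14 Hz)
φ = 3.76 eV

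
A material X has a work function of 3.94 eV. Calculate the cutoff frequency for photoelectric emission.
9.5269e+14 Hz

The threshold frequency is when the photon energy equals the work function:
hf₀ = φ

Solving for f₀:
f₀ = φ/h = (3.94 eV × 1.602×10⁻¹⁹ J/eV) / (6.626×10⁻³⁴ J·s)
f₀ = 9.5269e+14 Hz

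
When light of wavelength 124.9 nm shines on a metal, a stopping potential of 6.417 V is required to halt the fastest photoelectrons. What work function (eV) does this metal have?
3.51 eV

The stopping potential gives the maximum kinetic energy: KE_max = eV_s = 6.417 eV

From Einstein's photoelectric equation: KE_max = hc/λ - φ
Rearranging: φ = hc/λ - KE_max

Calculate photon energy:
E_photon = hc/λ = (6.626×10⁻³⁴ J·s)(3×10⁸ m/s) / (124.9×10⁻⁹ m) = 9.9267 eV

Therefore:
φ = 9.9267 - 6.417 = 3.51 eV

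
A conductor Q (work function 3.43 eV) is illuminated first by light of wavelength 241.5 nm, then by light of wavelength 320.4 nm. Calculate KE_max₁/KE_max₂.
3.8755

Using Einstein's equation: KE_max = hc/λ - φ

For λ₁ = 241.5 nm:
E₁ = hc/λ₁ = 5.1339 eV
KE₁ = E₁ - φ = 5.1339 - 3.43 = 1.7039 eV

For λ₂ = 320.4 nm:
E₂ = hc/λ₂ = 3.8697 eV
KE₂ = E₂ - φ = 3.8697 - 3.43 = 0.4397 eV

Ratio: KE₁/KE₂ = 1.7039/0.4397 = 3.8755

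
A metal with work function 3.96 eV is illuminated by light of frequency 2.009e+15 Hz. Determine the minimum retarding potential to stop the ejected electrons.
4.3486 V

The stopping potential V_s satisfies: eV_s = KE_max

First, find KE_max using Einstein's equation:
E_photon = hf = (6.626×10⁻³⁴ J·s)(2.009e+15 Hz) = 8.3086 eV
KE_max = E_photon - φ = 8.3086 - 3.96 = 4.3486 eV

Since eV_s = KE_max:
V_s = KE_max/e = 4.3486 V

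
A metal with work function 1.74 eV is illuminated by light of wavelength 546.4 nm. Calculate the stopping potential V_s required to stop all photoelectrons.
0.5291 V

The stopping potential V_s satisfies: eV_s = KE_max

First, find KE_max using Einstein's equation:
E_photon = hc/λ = 2.2691 eV
KE_max = E_photon - φ = 2.2691 - 1.74 = 0.5291 eV

Since eV_s = KE_max:
V_s = KE_max/e = 0.5291 V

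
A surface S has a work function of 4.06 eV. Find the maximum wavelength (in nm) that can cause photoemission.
305.38 nm

The threshold wavelength is when the photon energy equals the work function:
hc/λ₀ = φ

Solving for λ₀:
λ₀ = hc/φ = (6.626×10⁻³⁴ J·s)(3×10⁸ m/s) / (4.06 eV × 1.602×10⁻¹⁹ J/eV)
λ₀ = 305.38 nm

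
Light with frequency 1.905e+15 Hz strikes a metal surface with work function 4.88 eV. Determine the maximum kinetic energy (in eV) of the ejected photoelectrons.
2.9984 eV

Using Einstein's photoelectric equation: KE_max = hf - φ

First, calculate the photon energy:
E_photon = hf = (6.626×10⁻³⁴ J·s)(1.905e+15 Hz)
E_photon = 7.8784 eV

Then, the maximum kinetic energy:
KE_max = E_photon - φ = 7.8784 eV - 4.88 eV = 2.9984 eV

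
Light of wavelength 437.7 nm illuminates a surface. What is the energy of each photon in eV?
2.8326 eV

Using E = hf = hc/λ:

E = hc/λ = (6.626×10⁻³⁴ J·s)(3×10⁸ m/s) / (437.7×10⁻⁹ m)
E = 2.8326 eV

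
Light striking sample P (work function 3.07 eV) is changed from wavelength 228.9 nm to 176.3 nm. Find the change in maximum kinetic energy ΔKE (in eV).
1.6160 eV

Using Einstein's equation: KE_max = hc/λ - φ

For λ₁ = 228.9 nm:
KE₁ = hc/λ₁ - φ = 5.4165 - 3.07 = 2.3465 eV

For λ₂ = 176.3 nm:
KE₂ = hc/λ₂ - φ = 7.0326 - 3.07 = 3.9626 eV

Change in KE:
ΔKE = KE₂ - KE₁ = 3.9626 - 2.3465 = 1.6160 eV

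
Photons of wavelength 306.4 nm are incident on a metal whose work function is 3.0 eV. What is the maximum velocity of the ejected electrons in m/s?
6.0672e+05 m/s

First, find the maximum kinetic energy:
E_photon = hc/λ = 4.0465 eV
KE_max = E_photon - φ = 4.0465 - 3.0 = 1.0465 eV

Convert to Joules: KE_max = 1.0465 × 1.602×10⁻¹⁹ J = 1.6766e-19 J

Then use KE = ½mv² to find velocity:
v = √(2·KE/m) = √(2 × 1.6766e-19 J / 9.109e-31 kg)
v = 6.0672e+05 m/s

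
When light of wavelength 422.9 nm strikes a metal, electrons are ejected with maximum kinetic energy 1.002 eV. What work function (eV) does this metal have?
1.93 eV

From Einstein's photoelectric equation: KE_max = hf - φ = hc/λ - φ

Rearranging for φ:
φ = hc/λ - KE_max

Calculate photon energy:
E_photon = hc/λ = 2.9318 eV

Therefore:
φ = 2.9318 - 1.002 = 1.93 eV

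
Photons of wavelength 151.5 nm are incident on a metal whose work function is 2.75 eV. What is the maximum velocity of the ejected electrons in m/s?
1.3825e+06 m/s

First, find the maximum kinetic energy:
E_photon = hc/λ = 8.1838 eV
KE_max = E_photon - φ = 8.1838 - 2.75 = 5.4338 eV

Convert to Joules: KE_max = 5.4338 × 1.602×10⁻¹⁹ J = 8.7059e-19 J

Then use KE = ½mv² to find velocity:
v = √(2·KE/m) = √(2 × 8.7059e-19 J / 9.109e-31 kg)
v = 1.3825e+06 m/s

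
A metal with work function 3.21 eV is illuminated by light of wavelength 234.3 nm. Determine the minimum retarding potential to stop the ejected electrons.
2.0817 V

The stopping potential V_s satisfies: eV_s = KE_max

First, find KE_max using Einstein's equation:
E_photon = hc/λ = 5.2917 eV
KE_max = E_photon - φ = 5.2917 - 3.21 = 2.0817 eV

Since eV_s = KE_max:
V_s = KE_max/e = 2.0817 V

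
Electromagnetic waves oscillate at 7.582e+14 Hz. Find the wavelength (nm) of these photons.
395.40 nm

Using the wave equation: c = fλ

Solving for wavelength:
λ = c/f = (3×10⁸ m/s) / (7.582e+14 Hz)
λ = 395.40 nm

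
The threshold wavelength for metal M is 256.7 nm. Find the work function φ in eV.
4.83 eV

At the threshold wavelength, photon energy equals work function:
φ = hc/λ₀

Calculating:
φ = (6.626×10⁻³⁴ J·s)(3×10⁸ m/s) / (256.7×10⁻⁹ m)
φ = 4.83 eV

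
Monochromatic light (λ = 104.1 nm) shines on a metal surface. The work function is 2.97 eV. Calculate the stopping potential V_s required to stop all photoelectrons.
8.9401 V

The stopping potential V_s satisfies: eV_s = KE_max

First, find KE_max using Einstein's equation:
E_photon = hc/λ = 11.9101 eV
KE_max = E_photon - φ = 11.9101 - 2.97 = 8.9401 eV

Since eV_s = KE_max:
V_s = KE_max/e = 8.9401 V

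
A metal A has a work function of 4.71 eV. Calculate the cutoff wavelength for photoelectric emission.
263.24 nm

The threshold wavelength is when the photon energy equals the work function:
hc/λ₀ = φ

Solving for λ₀:
λ₀ = hc/φ = (6.626×10⁻³⁴ J·s)(3×10⁸ m/s) / (4.71 eV × 1.602×10⁻¹⁹ J/eV)
λ₀ = 263.24 nm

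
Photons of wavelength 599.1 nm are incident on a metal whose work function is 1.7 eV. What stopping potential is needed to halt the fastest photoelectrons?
0.3695 V

The stopping potential V_s satisfies: eV_s = KE_max

First, find KE_max using Einstein's equation:
E_photon = hc/λ = 2.0695 eV
KE_max = E_photon - φ = 2.0695 - 1.7 = 0.3695 eV

Since eV_s = KE_max:
V_s = KE_max/e = 0.3695 V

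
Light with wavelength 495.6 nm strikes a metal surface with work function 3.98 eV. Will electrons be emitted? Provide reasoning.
No

For photoemission, the photon energy must exceed the work function.

Photon energy: E = hc/λ = 2.5017 eV
Work function: φ = 3.98 eV

Since E_photon (2.5017 eV) < φ (3.98 eV), photoemission will NOT occur.
The threshold wavelength is λ₀ = hc/φ = 311.5 nm.
Since 495.6 nm > 311.5 nm, the photons lack sufficient energy.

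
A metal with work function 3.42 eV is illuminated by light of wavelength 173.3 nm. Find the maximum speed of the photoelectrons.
1.1461e+06 m/s

First, find the maximum kinetic energy:
E_photon = hc/λ = 7.1543 eV
KE_max = E_photon - φ = 7.1543 - 3.42 = 3.7343 eV

Convert to Joules: KE_max = 3.7343 × 1.602×10⁻¹⁹ J = 5.9830e-19 J

Then use KE = ½mv² to find velocity:
v = √(2·KE/m) = √(2 × 5.9830e-19 J / 9.109e-31 kg)
v = 1.1461e+06 m/s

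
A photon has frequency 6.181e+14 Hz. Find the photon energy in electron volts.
2.5563 eV

Using E = hf:

E = hf = (6.626×10⁻³⁴ J·s)(6.181e+14 Hz)
E = 2.5563 eV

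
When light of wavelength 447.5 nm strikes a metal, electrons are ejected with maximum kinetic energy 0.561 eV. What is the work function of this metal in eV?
2.21 eV

From Einstein's photoelectric equation: KE_max = hf - φ = hc/λ - φ

Rearranging for φ:
φ = hc/λ - KE_max

Calculate photon energy:
E_photon = hc/λ = 2.7706 eV

Therefore:
φ = 2.7706 - 0.561 = 2.21 eV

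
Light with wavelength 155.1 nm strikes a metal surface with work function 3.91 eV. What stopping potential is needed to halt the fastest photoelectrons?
4.0838 V

The stopping potential V_s satisfies: eV_s = KE_max

First, find KE_max using Einstein's equation:
E_photon = hc/λ = 7.9938 eV
KE_max = E_photon - φ = 7.9938 - 3.91 = 4.0838 eV

Since eV_s = KE_max:
V_s = KE_max/e = 4.0838 V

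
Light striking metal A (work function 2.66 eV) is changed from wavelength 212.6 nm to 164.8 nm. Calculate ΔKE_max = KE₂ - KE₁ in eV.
1.6915 eV

Using Einstein's equation: KE_max = hc/λ - φ

For λ₁ = 212.6 nm:
KE₁ = hc/λ₁ - φ = 5.8318 - 2.66 = 3.1718 eV

For λ₂ = 164.8 nm:
KE₂ = hc/λ₂ - φ = 7.5233 - 2.66 = 4.8633 eV

Change in KE:
ΔKE = KE₂ - KE₁ = 4.8633 - 3.1718 = 1.6915 eV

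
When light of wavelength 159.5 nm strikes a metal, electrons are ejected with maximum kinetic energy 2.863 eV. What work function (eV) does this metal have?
4.91 eV

From Einstein's photoelectric equation: KE_max = hf - φ = hc/λ - φ

Rearranging for φ:
φ = hc/λ - KE_max

Calculate photon energy:
E_photon = hc/λ = 7.7733 eV

Therefore:
φ = 7.7733 - 2.863 = 4.91 eV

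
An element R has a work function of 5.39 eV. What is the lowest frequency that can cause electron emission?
1.3033e+15 Hz

The threshold frequency is when the photon energy equals the work function:
hf₀ = φ

Solving for f₀:
f₀ = φ/h = (5.39 eV × 1.602×10⁻¹⁹ J/eV) / (6.626×10⁻³⁴ J·s)
f₀ = 1.3033e+15 Hz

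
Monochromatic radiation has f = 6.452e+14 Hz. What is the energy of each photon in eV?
2.6683 eV

Using E = hf:

E = hf = (6.626×10⁻³⁴ J·s)(6.452e+14 Hz)
E = 2.6683 eV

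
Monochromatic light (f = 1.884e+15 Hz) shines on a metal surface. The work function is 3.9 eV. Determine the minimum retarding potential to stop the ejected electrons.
3.8916 V

The stopping potential V_s satisfies: eV_s = KE_max

First, find KE_max using Einstein's equation:
E_photon = hf = (6.626×10⁻³⁴ J·s)(1.884e+15 Hz) = 7.7916 eV
KE_max = E_photon - φ = 7.7916 - 3.9 = 3.8916 eV

Since eV_s = KE_max:
V_s = KE_max/e = 3.8916 V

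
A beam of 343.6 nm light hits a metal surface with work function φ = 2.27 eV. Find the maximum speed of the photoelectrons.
6.8615e+05 m/s

First, find the maximum kinetic energy:
E_photon = hc/λ = 3.6084 eV
KE_max = E_photon - φ = 3.6084 - 2.27 = 1.3384 eV

Convert to Joules: KE_max = 1.3384 × 1.602×10⁻¹⁹ J = 2.1443e-19 J

Then use KE = ½mv² to find velocity:
v = √(2·KE/m) = √(2 × 2.1443e-19 J / 9.109e-31 kg)
v = 6.8615e+05 m/s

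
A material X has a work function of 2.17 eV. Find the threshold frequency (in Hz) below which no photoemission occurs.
5.2470e+14 Hz

The threshold frequency is when the photon energy equals the work function:
hf₀ = φ

Solving for f₀:
f₀ = φ/h = (2.17 eV × 1.602×10⁻¹⁹ J/eV) / (6.626×10⁻³⁴ J·s)
f₀ = 5.2470e+14 Hz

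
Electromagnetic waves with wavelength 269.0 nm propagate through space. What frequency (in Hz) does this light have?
1.1145e+15 Hz

Using the wave equation: c = fλ

Solving for frequency:
f = c/λ = (3×10⁸ m/s) / (269.0×10⁻⁹ m)
f = 1.1145e+15 Hz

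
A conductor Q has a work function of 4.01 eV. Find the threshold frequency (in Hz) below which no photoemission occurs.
9.6961e+14 Hz

The threshold frequency is when the photon energy equals the work function:
hf₀ = φ

Solving for f₀:
f₀ = φ/h = (4.01 eV × 1.602×10⁻¹⁹ J/eV) / (6.626×10⁻³⁴ J·s)
f₀ = 9.6961e+14 Hz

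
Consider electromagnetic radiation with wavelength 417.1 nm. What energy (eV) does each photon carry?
2.9725 eV

Using E = hf = hc/λ:

E = hc/λ = (6.626×10⁻³⁴ J·s)(3×10⁸ m/s) / (417.1×10⁻⁹ m)
E = 2.9725 eV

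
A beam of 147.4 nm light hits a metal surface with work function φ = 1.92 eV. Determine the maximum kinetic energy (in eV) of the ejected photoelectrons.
6.4914 eV

Using Einstein's photoelectric equation: KE_max = hf - φ = hc/λ - φ

First, calculate the photon energy:
E_photon = hc/λ = (6.626×10⁻³⁴ J·s)(3×10⁸ m/s) / (147.4×10⁻⁹ m)
E_photon = 8.4114 eV

Then, the maximum kinetic energy:
KE_max = E_photon - φ = 8.4114 eV - 1.92 eV = 6.4914 eV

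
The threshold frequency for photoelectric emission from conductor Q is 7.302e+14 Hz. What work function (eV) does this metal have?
3.02 eV

At the threshold frequency, photon energy equals work function:
φ = hf₀

Calculating:
φ = (6.626×10⁻³⁴ J·s)(7.302e+14 Hz)
φ = 3.02 eV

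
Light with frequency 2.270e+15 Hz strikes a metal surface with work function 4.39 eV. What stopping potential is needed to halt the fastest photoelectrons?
4.9980 V

The stopping potential V_s satisfies: eV_s = KE_max

First, find KE_max using Einstein's equation:
E_photon = hf = (6.626×10⁻³⁴ J·s)(2.270e+15 Hz) = 9.3880 eV
KE_max = E_photon - φ = 9.3880 - 4.39 = 4.9980 eV

Since eV_s = KE_max:
V_s = KE_max/e = 4.9980 V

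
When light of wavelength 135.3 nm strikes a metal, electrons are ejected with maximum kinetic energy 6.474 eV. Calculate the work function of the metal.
2.69 eV

From Einstein's photoelectric equation: KE_max = hf - φ = hc/λ - φ

Rearranging for φ:
φ = hc/λ - KE_max

Calculate photon energy:
E_photon = hc/λ = 9.1637 eV

Therefore:
φ = 9.1637 - 6.474 = 2.69 eV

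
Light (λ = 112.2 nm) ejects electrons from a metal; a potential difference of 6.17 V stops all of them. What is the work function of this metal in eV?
4.88 eV

The stopping potential gives the maximum kinetic energy: KE_max = eV_s = 6.17 eV

From Einstein's photoelectric equation: KE_max = hc/λ - φ
Rearranging: φ = hc/λ - KE_max

Calculate photon energy:
E_photon = hc/λ = (6.626×10⁻³⁴ J·s)(3×10⁸ m/s) / (112.2×10⁻⁹ m) = 11.0503 eV

Therefore:
φ = 11.0503 - 6.17 = 4.88 eV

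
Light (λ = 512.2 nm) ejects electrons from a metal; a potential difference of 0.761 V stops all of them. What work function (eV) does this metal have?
1.66 eV

The stopping potential gives the maximum kinetic energy: KE_max = eV_s = 0.761 eV

From Einstein's photoelectric equation: KE_max = hc/λ - φ
Rearranging: φ = hc/λ - KE_max

Calculate photon energy:
E_photon = hc/λ = (6.626×10⁻³⁴ J·s)(3×10⁸ m/s) / (512.2×10⁻⁹ m) = 2.4206 eV

Therefore:
φ = 2.4206 - 0.761 = 1.66 eV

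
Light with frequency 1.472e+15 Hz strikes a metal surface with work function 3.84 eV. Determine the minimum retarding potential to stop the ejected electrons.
2.2477 V

The stopping potential V_s satisfies: eV_s = KE_max

First, find KE_max using Einstein's equation:
E_photon = hf = (6.626×10⁻³⁴ J·s)(1.472e+15 Hz) = 6.0877 eV
KE_max = E_photon - φ = 6.0877 - 3.84 = 2.2477 eV

Since eV_s = KE_max:
V_s = KE_max/e = 2.2477 V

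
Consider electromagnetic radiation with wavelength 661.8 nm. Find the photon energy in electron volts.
1.8734 eV

Using E = hf = hc/λ:

E = hc/λ = (6.626×10⁻³⁴ J·s)(3×10⁸ m/s) / (661.8×10⁻⁹ m)
E = 1.8734 eV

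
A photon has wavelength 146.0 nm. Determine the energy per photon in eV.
8.4921 eV

Using E = hf = hc/λ:

E = hc/λ = (6.626×10⁻³⁴ J·s)(3×10⁸ m/s) / (146.0×10⁻⁹ m)
E = 8.4921 eV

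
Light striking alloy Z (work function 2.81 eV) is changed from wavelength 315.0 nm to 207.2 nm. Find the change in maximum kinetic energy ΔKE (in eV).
2.0478 eV

Using Einstein's equation: KE_max = hc/λ - φ

For λ₁ = 315.0 nm:
KE₁ = hc/λ₁ - φ = 3.9360 - 2.81 = 1.1260 eV

For λ₂ = 207.2 nm:
KE₂ = hc/λ₂ - φ = 5.9838 - 2.81 = 3.1738 eV

Change in KE:
ΔKE = KE₂ - KE₁ = 3.1738 - 1.1260 = 2.0478 eV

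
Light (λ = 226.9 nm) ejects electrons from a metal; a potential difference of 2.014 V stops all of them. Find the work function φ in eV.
3.45 eV

The stopping potential gives the maximum kinetic energy: KE_max = eV_s = 2.014 eV

From Einstein's photoelectric equation: KE_max = hc/λ - φ
Rearranging: φ = hc/λ - KE_max

Calculate photon energy:
E_photon = hc/λ = (6.626×10⁻³⁴ J·s)(3×10⁸ m/s) / (226.9×10⁻⁹ m) = 5.4643 eV

Therefore:
φ = 5.4643 - 2.014 = 3.45 eV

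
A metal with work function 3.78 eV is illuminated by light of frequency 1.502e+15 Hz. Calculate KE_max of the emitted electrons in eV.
2.4318 eV

Using Einstein's photoelectric equation: KE_max = hf - φ

First, calculate the photon energy:
E_photon = hf = (6.626×10⁻³⁴ J·s)(1.502e+15 Hz)
E_photon = 6.2118 eV

Then, the maximum kinetic energy:
KE_max = E_photon - φ = 6.2118 eV - 3.78 eV = 2.4318 eV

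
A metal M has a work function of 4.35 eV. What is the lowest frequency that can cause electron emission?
1.0518e+15 Hz

The threshold frequency is when the photon energy equals the work function:
hf₀ = φ

Solving for f₀:
f₀ = φ/h = (4.35 eV × 1.602×10⁻¹⁹ J/eV) / (6.626×10⁻³⁴ J·s)
f₀ = 1.0518e+15 Hz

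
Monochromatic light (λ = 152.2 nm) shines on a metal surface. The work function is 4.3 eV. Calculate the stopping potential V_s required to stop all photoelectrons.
3.8461 V

The stopping potential V_s satisfies: eV_s = KE_max

First, find KE_max using Einstein's equation:
E_photon = hc/λ = 8.1461 eV
KE_max = E_photon - φ = 8.1461 - 4.3 = 3.8461 eV

Since eV_s = KE_max:
V_s = KE_max/e = 3.8461 V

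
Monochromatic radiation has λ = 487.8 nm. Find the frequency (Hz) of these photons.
6.1458e+14 Hz

Using the wave equation: c = fλ

Solving for frequency:
f = c/λ = (3×10⁸ m/s) / (487.8×10⁻⁹ m)
f = 6.1458e+14 Hz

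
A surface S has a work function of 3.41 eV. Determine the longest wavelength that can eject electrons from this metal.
363.59 nm

The threshold wavelength is when the photon energy equals the work function:
hc/λ₀ = φ

Solving for λ₀:
λ₀ = hc/φ = (6.626×10⁻³⁴ J·s)(3×10⁸ m/s) / (3.41 eV × 1.602×10⁻¹⁹ J/eV)
λ₀ = 363.59 nm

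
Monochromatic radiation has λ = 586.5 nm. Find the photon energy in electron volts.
2.1140 eV

Using E = hf = hc/λ:

E = hc/λ = (6.626×10⁻³⁴ J·s)(3×10⁸ m/s) / (586.5×10⁻⁹ m)
E = 2.1140 eV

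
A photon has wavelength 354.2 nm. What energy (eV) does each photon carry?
3.5004 eV

Using E = hf = hc/λ:

E = hc/λ = (6.626×10⁻³⁴ J·s)(3×10⁸ m/s) / (354.2×10⁻⁹ m)
E = 3.5004 eV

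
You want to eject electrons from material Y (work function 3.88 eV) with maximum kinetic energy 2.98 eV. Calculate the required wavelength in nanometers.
180.73 nm

From Einstein's equation: KE_max = hc/λ - φ

Rearranging for λ:
hc/λ = KE_max + φ
λ = hc/(KE_max + φ)

Required photon energy:
E_photon = KE_max + φ = 2.98 + 3.88 = 6.86 eV

Required wavelength:
λ = hc/E_photon = (6.626×10⁻³⁴)(3×10⁸) / (6.86 × 1.602×10⁻¹⁹)
λ = 180.73 nm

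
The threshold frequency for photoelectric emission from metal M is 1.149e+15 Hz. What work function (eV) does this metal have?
4.75 eV

At the threshold frequency, photon energy equals work function:
φ = hf₀

Calculating:
φ = (6.626×10⁻³⁴ J·s)(1.149e+15 Hz)
φ = 4.75 eV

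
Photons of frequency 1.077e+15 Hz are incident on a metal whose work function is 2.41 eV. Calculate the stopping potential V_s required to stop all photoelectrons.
2.0441 V

The stopping potential V_s satisfies: eV_s = KE_max

First, find KE_max using Einstein's equation:
E_photon = hf = (6.626×10⁻³⁴ J·s)(1.077e+15 Hz) = 4.4541 eV
KE_max = E_photon - φ = 4.4541 - 2.41 = 2.0441 eV

Since eV_s = KE_max:
V_s = KE_max/e = 2.0441 V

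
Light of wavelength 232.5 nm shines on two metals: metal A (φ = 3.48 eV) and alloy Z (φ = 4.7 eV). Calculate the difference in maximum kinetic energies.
1.2200 eV

Using KE_max = hc/λ - φ for each metal:

Photon energy: E = hc/λ = 5.3327 eV

For metal A (φ₁ = 3.48 eV):
KE₁ = E - φ₁ = 5.3327 - 3.48 = 1.8527 eV

For alloy Z (φ₂ = 4.7 eV):
KE₂ = E - φ₂ = 5.3327 - 4.7 = 0.6327 eV

Difference:
ΔKE = KE₁ - KE₂ = 1.8527 - 0.6327 = 1.2200 eV

Note: The difference equals the difference in work functions: 4.7 - 3.48 = 1.22 eV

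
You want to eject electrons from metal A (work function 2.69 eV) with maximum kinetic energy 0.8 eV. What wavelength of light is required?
355.26 nm

From Einstein's equation: KE_max = hc/λ - φ

Rearranging for λ:
hc/λ = KE_max + φ
λ = hc/(KE_max + φ)

Required photon energy:
E_photon = KE_max + φ = 0.8 + 2.69 = 3.49 eV

Required wavelength:
λ = hc/E_photon = (6.626×10⁻³⁴)(3×10⁸) / (3.49 × 1.602×10⁻¹⁹)
λ = 355.26 nm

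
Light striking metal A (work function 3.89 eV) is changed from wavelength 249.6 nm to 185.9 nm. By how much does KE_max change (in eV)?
1.7021 eV

Using Einstein's equation: KE_max = hc/λ - φ

For λ₁ = 249.6 nm:
KE₁ = hc/λ₁ - φ = 4.9673 - 3.89 = 1.0773 eV

For λ₂ = 185.9 nm:
KE₂ = hc/λ₂ - φ = 6.6694 - 3.89 = 2.7794 eV

Change in KE:
ΔKE = KE₂ - KE₁ = 2.7794 - 1.0773 = 1.7021 eV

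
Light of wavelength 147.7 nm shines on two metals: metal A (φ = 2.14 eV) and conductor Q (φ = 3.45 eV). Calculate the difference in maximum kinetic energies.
1.3100 eV

Using KE_max = hc/λ - φ for each metal:

Photon energy: E = hc/λ = 8.3943 eV

For metal A (φ₁ = 2.14 eV):
KE₁ = E - φ₁ = 8.3943 - 2.14 = 6.2543 eV

For conductor Q (φ₂ = 3.45 eV):
KE₂ = E - φ₂ = 8.3943 - 3.45 = 4.9443 eV

Difference:
ΔKE = KE₁ - KE₂ = 6.2543 - 4.9443 = 1.3100 eV

Note: The difference equals the difference in work functions: 3.45 - 2.14 = 1.31 eV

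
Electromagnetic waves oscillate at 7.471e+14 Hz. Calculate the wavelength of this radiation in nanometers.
401.27 nm

Using the wave equation: c = fλ

Solving for wavelength:
λ = c/f = (3×10⁸ m/s) / (7.471e+14 Hz)
λ = 401.27 nm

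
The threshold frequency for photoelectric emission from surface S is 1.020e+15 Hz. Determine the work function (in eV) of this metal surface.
4.22 eV

At the threshold frequency, photon energy equals work function:
φ = hf₀

Calculating:
φ = (6.626×10⁻³⁴ J·s)(1.020e+15 Hz)
φ = 4.22 eV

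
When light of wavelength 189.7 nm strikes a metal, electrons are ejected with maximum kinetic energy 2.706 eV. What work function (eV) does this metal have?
3.83 eV

From Einstein's photoelectric equation: KE_max = hf - φ = hc/λ - φ

Rearranging for φ:
φ = hc/λ - KE_max

Calculate photon energy:
E_photon = hc/λ = 6.5358 eV

Therefore:
φ = 6.5358 - 2.706 = 3.83 eV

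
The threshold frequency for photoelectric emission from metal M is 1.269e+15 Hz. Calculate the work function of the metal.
5.25 eV

At the threshold frequency, photon energy equals work function:
φ = hf₀

Calculating:
φ = (6.626×10⁻³⁴ J·s)(1.269e+15 Hz)
φ = 5.25 eV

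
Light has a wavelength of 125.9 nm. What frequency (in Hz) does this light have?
2.3812e+15 Hz

Using the wave equation: c = fλ

Solving for frequency:
f = c/λ = (3×10⁸ m/s) / (125.9×10⁻⁹ m)
f = 2.3812e+15 Hz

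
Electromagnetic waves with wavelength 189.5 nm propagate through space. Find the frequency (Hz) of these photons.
1.5820e+15 Hz

Using the wave equation: c = fλ

Solving for frequency:
f = c/λ = (3×10⁸ m/s) / (189.5×10⁻⁹ m)
f = 1.5820e+15 Hz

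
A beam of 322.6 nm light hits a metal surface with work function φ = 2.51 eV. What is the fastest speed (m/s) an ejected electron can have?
6.8484e+05 m/s

First, find the maximum kinetic energy:
E_photon = hc/λ = 3.8433 eV
KE_max = E_photon - φ = 3.8433 - 2.51 = 1.3333 eV

Convert to Joules: KE_max = 1.3333 × 1.602×10⁻¹⁹ J = 2.1361e-19 J

Then use KE = ½mv² to find velocity:
v = √(2·KE/m) = √(2 × 2.1361e-19 J / 9.109e-31 kg)
v = 6.8484e+05 m/s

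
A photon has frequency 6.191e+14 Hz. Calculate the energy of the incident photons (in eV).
2.5604 eV

Using E = hf:

E = hf = (6.626×10⁻³⁴ J·s)(6.191e+14 Hz)
E = 2.5604 eV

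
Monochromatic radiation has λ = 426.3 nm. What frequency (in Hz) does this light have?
7.0324e+14 Hz

Using the wave equation: c = fλ

Solving for frequency:
f = c/λ = (3×10⁸ m/s) / (426.3×10⁻⁹ m)
f = 7.0324e+14 Hz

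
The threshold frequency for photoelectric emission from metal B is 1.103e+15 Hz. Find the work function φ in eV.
4.56 eV

At the threshold frequency, photon energy equals work function:
φ = hf₀

Calculating:
φ = (6.626×10⁻³⁴ J·s)(1.103e+15 Hz)
φ = 4.56 eV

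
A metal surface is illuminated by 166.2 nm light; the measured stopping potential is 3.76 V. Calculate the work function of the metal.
3.70 eV

The stopping potential gives the maximum kinetic energy: KE_max = eV_s = 3.76 eV

From Einstein's photoelectric equation: KE_max = hc/λ - φ
Rearranging: φ = hc/λ - KE_max

Calculate photon energy:
E_photon = hc/λ = (6.626×10⁻³⁴ J·s)(3×10⁸ m/s) / (166.2×10⁻⁹ m) = 7.4599 eV

Therefore:
φ = 7.4599 - 3.76 = 3.70 eV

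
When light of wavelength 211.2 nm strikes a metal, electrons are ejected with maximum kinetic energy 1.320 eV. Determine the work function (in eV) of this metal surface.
4.55 eV

From Einstein's photoelectric equation: KE_max = hf - φ = hc/λ - φ

Rearranging for φ:
φ = hc/λ - KE_max

Calculate photon energy:
E_photon = hc/λ = 5.8705 eV

Therefore:
φ = 5.8705 - 1.320 = 4.55 eV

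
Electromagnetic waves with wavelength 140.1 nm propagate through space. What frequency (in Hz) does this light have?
2.1398e+15 Hz

Using the wave equation: c = fλ

Solving for frequency:
f = c/λ = (3×10⁸ m/s) / (140.1×10⁻⁹ m)
f = 2.1398e+15 Hz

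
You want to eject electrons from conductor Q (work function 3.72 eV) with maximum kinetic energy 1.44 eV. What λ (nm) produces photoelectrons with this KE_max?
240.28 nm

From Einstein's equation: KE_max = hc/λ - φ

Rearranging for λ:
hc/λ = KE_max + φ
λ = hc/(KE_max + φ)

Required photon energy:
E_photon = KE_max + φ = 1.44 + 3.72 = 5.16 eV

Required wavelength:
λ = hc/E_photon = (6.626×10⁻³⁴)(3×10⁸) / (5.16 × 1.602×10⁻¹⁹)
λ = 240.28 nm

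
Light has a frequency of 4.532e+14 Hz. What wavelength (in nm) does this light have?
661.50 nm

Using the wave equation: c = fλ

Solving for wavelength:
λ = c/f = (3×10⁸ m/s) / (4.532e+14 Hz)
λ = 661.50 nm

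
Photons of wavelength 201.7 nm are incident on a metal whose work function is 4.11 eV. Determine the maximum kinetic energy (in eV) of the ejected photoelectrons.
2.0370 eV

Using Einstein's photoelectric equation: KE_max = hf - φ = hc/λ - φ

First, calculate the photon energy:
E_photon = hc/λ = (6.626×10⁻³⁴ J·s)(3×10⁸ m/s) / (201.7×10⁻⁹ m)
E_photon = 6.1470 eV

Then, the maximum kinetic energy:
KE_max = E_photon - φ = 6.1470 eV - 4.11 eV = 2.0370 eV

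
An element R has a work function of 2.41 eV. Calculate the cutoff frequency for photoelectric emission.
5.8274e+14 Hz

The threshold frequency is when the photon energy equals the work function:
hf₀ = φ

Solving for f₀:
f₀ = φ/h = (2.41 eV × 1.602×10⁻¹⁹ J/eV) / (6.626×10⁻³⁴ J·s)
f₀ = 5.8274e+14 Hz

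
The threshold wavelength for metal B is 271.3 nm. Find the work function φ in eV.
4.57 eV

At the threshold wavelength, photon energy equals work function:
φ = hc/λ₀

Calculating:
φ = (6.626×10⁻³⁴ J·s)(3×10⁸ m/s) / (271.3×10⁻⁹ m)
φ = 4.57 eV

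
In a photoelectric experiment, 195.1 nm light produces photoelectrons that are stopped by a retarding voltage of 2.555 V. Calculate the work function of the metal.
3.80 eV

The stopping potential gives the maximum kinetic energy: KE_max = eV_s = 2.555 eV

From Einstein's photoelectric equation: KE_max = hc/λ - φ
Rearranging: φ = hc/λ - KE_max

Calculate photon energy:
E_photon = hc/λ = (6.626×10⁻³⁴ J·s)(3×10⁸ m/s) / (195.1×10⁻⁹ m) = 6.3549 eV

Therefore:
φ = 6.3549 - 2.555 = 3.80 eV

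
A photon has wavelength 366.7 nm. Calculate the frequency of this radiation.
8.1754e+14 Hz

Using the wave equation: c = fλ

Solving for frequency:
f = c/λ = (3×10⁸ m/s) / (366.7×10⁻⁹ m)
f = 8.1754e+14 Hz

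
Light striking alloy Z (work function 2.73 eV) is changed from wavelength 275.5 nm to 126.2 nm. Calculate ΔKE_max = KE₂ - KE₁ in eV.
5.3241 eV

Using Einstein's equation: KE_max = hc/λ - φ

For λ₁ = 275.5 nm:
KE₁ = hc/λ₁ - φ = 4.5003 - 2.73 = 1.7703 eV

For λ₂ = 126.2 nm:
KE₂ = hc/λ₂ - φ = 9.8244 - 2.73 = 7.0944 eV

Change in KE:
ΔKE = KE₂ - KE₁ = 7.0944 - 1.7703 = 5.3241 eV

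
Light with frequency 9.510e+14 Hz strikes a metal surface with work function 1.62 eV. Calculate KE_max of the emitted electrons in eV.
2.3130 eV

Using Einstein's photoelectric equation: KE_max = hf - φ

First, calculate the photon energy:
E_photon = hf = (6.626×10⁻³⁴ J·s)(9.510e+14 Hz)
E_photon = 3.9330 eV

Then, the maximum kinetic energy:
KE_max = E_photon - φ = 3.9330 eV - 1.62 eV = 2.3130 eV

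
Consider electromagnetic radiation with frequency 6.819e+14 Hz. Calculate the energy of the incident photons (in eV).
2.8201 eV

Using E = hf:

E = hf = (6.626×10⁻³⁴ J·s)(6.819e+14 Hz)
E = 2.8201 eV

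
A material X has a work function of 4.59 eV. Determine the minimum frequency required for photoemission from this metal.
1.1099e+15 Hz

The threshold frequency is when the photon energy equals the work function:
hf₀ = φ

Solving for f₀:
f₀ = φ/h = (4.59 eV × 1.602×10⁻¹⁹ J/eV) / (6.626×10⁻³⁴ J·s)
f₀ = 1.1099e+15 Hz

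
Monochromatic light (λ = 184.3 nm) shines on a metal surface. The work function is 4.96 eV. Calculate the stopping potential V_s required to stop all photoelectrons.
1.7673 V

The stopping potential V_s satisfies: eV_s = KE_max

First, find KE_max using Einstein's equation:
E_photon = hc/λ = 6.7273 eV
KE_max = E_photon - φ = 6.7273 - 4.96 = 1.7673 eV

Since eV_s = KE_max:
V_s = KE_max/e = 1.7673 V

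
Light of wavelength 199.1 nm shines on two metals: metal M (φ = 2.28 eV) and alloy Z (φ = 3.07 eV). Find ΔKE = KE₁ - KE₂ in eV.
0.7900 eV

Using KE_max = hc/λ - φ for each metal:

Photon energy: E = hc/λ = 6.2272 eV

For metal M (φ₁ = 2.28 eV):
KE₁ = E - φ₁ = 6.2272 - 2.28 = 3.9472 eV

For alloy Z (φ₂ = 3.07 eV):
KE₂ = E - φ₂ = 6.2272 - 3.07 = 3.1572 eV

Difference:
ΔKE = KE₁ - KE₂ = 3.9472 - 3.1572 = 0.7900 eV

Note: The difference equals the difference in work functions: 3.07 - 2.28 = 0.79 eV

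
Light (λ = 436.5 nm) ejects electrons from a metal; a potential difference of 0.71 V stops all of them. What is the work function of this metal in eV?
2.13 eV

The stopping potential gives the maximum kinetic energy: KE_max = eV_s = 0.71 eV

From Einstein's photoelectric equation: KE_max = hc/λ - φ
Rearranging: φ = hc/λ - KE_max

Calculate photon energy:
E_photon = hc/λ = (6.626×10⁻³⁴ J·s)(3×10⁸ m/s) / (436.5×10⁻⁹ m) = 2.8404 eV

Therefore:
φ = 2.8404 - 0.71 = 2.13 eV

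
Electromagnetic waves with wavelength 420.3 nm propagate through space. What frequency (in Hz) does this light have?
7.1328e+14 Hz

Using the wave equation: c = fλ

Solving for frequency:
f = c/λ = (3×10⁸ m/s) / (420.3×10⁻⁹ m)
f = 7.1328e+14 Hz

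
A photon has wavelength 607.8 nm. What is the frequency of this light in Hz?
4.9324e+14 Hz

Using the wave equation: c = fλ

Solving for frequency:
f = c/λ = (3×10⁸ m/s) / (607.8×10⁻⁹ m)
f = 4.9324e+14 Hz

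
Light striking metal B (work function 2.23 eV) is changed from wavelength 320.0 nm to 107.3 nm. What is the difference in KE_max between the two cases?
7.6804 eV

Using Einstein's equation: KE_max = hc/λ - φ

For λ₁ = 320.0 nm:
KE₁ = hc/λ₁ - φ = 3.8745 - 2.23 = 1.6445 eV

For λ₂ = 107.3 nm:
KE₂ = hc/λ₂ - φ = 11.5549 - 2.23 = 9.3249 eV

Change in KE:
ΔKE = KE₂ - KE₁ = 9.3249 - 1.6445 = 7.6804 eV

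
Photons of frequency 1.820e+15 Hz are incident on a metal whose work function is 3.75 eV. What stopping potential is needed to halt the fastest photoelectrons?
3.7769 V

The stopping potential V_s satisfies: eV_s = KE_max

First, find KE_max using Einstein's equation:
E_photon = hf = (6.626×10⁻³⁴ J·s)(1.820e+15 Hz) = 7.5269 eV
KE_max = E_photon - φ = 7.5269 - 3.75 = 3.7769 eV

Since eV_s = KE_max:
V_s = KE_max/e = 3.7769 V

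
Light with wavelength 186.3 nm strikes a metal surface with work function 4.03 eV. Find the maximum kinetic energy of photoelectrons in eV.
2.6251 eV

Using Einstein's photoelectric equation: KE_max = hf - φ = hc/λ - φ

First, calculate the photon energy:
E_photon = hc/λ = (6.626×10⁻³⁴ J·s)(3×10⁸ m/s) / (186.3×10⁻⁹ m)
E_photon = 6.6551 eV

Then, the maximum kinetic energy:
KE_max = E_photon - φ = 6.6551 eV - 4.03 eV = 2.6251 eV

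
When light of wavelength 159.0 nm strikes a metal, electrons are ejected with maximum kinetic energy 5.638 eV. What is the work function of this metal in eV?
2.16 eV

From Einstein's photoelectric equation: KE_max = hf - φ = hc/λ - φ

Rearranging for φ:
φ = hc/λ - KE_max

Calculate photon energy:
E_photon = hc/λ = 7.7977 eV

Therefore:
φ = 7.7977 - 5.638 = 2.16 eV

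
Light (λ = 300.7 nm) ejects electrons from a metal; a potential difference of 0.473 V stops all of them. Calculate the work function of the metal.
3.65 eV

The stopping potential gives the maximum kinetic energy: KE_max = eV_s = 0.473 eV

From Einstein's photoelectric equation: KE_max = hc/λ - φ
Rearranging: φ = hc/λ - KE_max

Calculate photon energy:
E_photon = hc/λ = (6.626×10⁻³⁴ J·s)(3×10⁸ m/s) / (300.7×10⁻⁹ m) = 4.1232 eV

Therefore:
φ = 4.1232 - 0.473 = 3.65 eV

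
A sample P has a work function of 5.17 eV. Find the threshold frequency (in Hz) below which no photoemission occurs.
1.2501e+15 Hz

The threshold frequency is when the photon energy equals the work function:
hf₀ = φ

Solving for f₀:
f₀ = φ/h = (5.17 eV × 1.602×10⁻¹⁹ J/eV) / (6.626×10⁻³⁴ J·s)
f₀ = 1.2501e+15 Hz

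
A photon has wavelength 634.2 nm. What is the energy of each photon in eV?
1.9550 eV

Using E = hf = hc/λ:

E = hc/λ = (6.626×10⁻³⁴ J·s)(3×10⁸ m/s) / (634.2×10⁻⁹ m)
E = 1.9550 eV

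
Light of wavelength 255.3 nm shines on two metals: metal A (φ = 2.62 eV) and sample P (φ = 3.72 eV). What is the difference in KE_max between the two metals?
1.1000 eV

Using KE_max = hc/λ - φ for each metal:

Photon energy: E = hc/λ = 4.8564 eV

For metal A (φ₁ = 2.62 eV):
KE₁ = E - φ₁ = 4.8564 - 2.62 = 2.2364 eV

For sample P (φ₂ = 3.72 eV):
KE₂ = E - φ₂ = 4.8564 - 3.72 = 1.1364 eV

Difference:
ΔKE = KE₁ - KE₂ = 2.2364 - 1.1364 = 1.1000 eV

Note: The difference equals the difference in work functions: 3.72 - 2.62 = 1.10 eV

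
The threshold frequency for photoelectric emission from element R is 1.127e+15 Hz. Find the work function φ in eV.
4.66 eV

At the threshold frequency, photon energy equals work function:
φ = hf₀

Calculating:
φ = (6.626×10⁻³⁴ J·s)(1.127e+15 Hz)
φ = 4.66 eV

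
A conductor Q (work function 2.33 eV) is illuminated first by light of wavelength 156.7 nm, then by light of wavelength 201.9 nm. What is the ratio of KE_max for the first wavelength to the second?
1.4648

Using Einstein's equation: KE_max = hc/λ - φ

For λ₁ = 156.7 nm:
E₁ = hc/λ₁ = 7.9122 eV
KE₁ = E₁ - φ = 7.9122 - 2.33 = 5.5822 eV

For λ₂ = 201.9 nm:
E₂ = hc/λ₂ = 6.1409 eV
KE₂ = E₂ - φ = 6.1409 - 2.33 = 3.8109 eV

Ratio: KE₁/KE₂ = 5.5822/3.8109 = 1.4648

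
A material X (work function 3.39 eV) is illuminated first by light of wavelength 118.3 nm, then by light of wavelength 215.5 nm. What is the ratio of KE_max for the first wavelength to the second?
3.0002

Using Einstein's equation: KE_max = hc/λ - φ

For λ₁ = 118.3 nm:
E₁ = hc/λ₁ = 10.4805 eV
KE₁ = E₁ - φ = 10.4805 - 3.39 = 7.0905 eV

For λ₂ = 215.5 nm:
E₂ = hc/λ₂ = 5.7533 eV
KE₂ = E₂ - φ = 5.7533 - 3.39 = 2.3633 eV

Ratio: KE₁/KE₂ = 7.0905/2.3633 = 3.0002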